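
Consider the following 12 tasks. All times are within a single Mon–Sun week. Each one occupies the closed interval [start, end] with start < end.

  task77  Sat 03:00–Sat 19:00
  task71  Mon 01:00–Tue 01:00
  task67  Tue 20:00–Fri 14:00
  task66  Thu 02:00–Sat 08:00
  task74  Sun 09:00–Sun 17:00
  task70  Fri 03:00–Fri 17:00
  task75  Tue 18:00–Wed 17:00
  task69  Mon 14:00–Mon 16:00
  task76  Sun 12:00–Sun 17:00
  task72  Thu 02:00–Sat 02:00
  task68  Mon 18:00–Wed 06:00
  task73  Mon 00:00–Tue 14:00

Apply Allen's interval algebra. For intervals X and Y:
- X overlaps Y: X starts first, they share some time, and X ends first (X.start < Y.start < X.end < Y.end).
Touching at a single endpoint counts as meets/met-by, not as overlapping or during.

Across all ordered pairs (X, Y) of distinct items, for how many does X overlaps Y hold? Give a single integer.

9

Checking all 132 ordered pairs for relation 'overlaps'; matching pairs in alphabetical order:
(task66, task77): task66 overlaps task77 ✓
(task67, task66): task67 overlaps task66 ✓
(task67, task70): task67 overlaps task70 ✓
(task67, task72): task67 overlaps task72 ✓
(task68, task67): task68 overlaps task67 ✓
(task68, task75): task68 overlaps task75 ✓
(task71, task68): task71 overlaps task68 ✓
(task73, task68): task73 overlaps task68 ✓
(task75, task67): task75 overlaps task67 ✓
Count: 9.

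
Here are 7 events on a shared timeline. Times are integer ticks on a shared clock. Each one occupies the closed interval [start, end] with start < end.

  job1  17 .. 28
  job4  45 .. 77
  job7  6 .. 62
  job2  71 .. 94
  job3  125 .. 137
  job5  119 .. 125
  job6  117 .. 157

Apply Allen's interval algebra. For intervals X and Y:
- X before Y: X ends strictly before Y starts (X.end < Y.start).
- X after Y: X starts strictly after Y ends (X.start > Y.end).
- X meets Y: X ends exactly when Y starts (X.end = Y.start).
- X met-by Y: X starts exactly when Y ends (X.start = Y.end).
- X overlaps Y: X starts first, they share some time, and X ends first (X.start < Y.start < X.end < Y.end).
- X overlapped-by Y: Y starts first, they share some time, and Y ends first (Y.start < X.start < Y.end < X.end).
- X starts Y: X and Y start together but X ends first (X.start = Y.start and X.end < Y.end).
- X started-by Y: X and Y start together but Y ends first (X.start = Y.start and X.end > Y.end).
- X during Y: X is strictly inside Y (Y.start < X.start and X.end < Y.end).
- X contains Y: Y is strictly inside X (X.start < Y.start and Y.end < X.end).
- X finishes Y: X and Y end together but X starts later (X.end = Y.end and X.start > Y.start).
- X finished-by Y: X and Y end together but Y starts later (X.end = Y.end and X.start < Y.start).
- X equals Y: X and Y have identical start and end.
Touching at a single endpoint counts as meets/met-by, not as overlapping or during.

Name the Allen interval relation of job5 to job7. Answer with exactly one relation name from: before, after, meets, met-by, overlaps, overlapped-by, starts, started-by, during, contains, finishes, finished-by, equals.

after

job5 = [119, 125]; job7 = [6, 62].
Compare endpoints: job5.start > job7.start, job5.start > job7.end, job5.end > job7.start, job5.end > job7.end.
That pattern is 'after'.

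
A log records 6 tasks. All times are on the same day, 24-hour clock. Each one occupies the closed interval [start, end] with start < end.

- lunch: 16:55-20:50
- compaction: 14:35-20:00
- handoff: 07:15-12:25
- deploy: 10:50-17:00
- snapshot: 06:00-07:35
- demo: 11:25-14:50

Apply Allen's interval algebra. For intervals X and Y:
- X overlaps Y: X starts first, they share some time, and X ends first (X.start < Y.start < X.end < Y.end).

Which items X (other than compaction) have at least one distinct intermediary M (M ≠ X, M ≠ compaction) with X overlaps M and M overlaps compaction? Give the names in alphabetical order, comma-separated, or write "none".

Target compaction = [14:35, 20:00].
Intermediaries M with M overlaps compaction: demo, deploy.
Via demo — items with X overlaps demo: handoff.
Via deploy — items with X overlaps deploy: handoff.
Union: handoff.

handoff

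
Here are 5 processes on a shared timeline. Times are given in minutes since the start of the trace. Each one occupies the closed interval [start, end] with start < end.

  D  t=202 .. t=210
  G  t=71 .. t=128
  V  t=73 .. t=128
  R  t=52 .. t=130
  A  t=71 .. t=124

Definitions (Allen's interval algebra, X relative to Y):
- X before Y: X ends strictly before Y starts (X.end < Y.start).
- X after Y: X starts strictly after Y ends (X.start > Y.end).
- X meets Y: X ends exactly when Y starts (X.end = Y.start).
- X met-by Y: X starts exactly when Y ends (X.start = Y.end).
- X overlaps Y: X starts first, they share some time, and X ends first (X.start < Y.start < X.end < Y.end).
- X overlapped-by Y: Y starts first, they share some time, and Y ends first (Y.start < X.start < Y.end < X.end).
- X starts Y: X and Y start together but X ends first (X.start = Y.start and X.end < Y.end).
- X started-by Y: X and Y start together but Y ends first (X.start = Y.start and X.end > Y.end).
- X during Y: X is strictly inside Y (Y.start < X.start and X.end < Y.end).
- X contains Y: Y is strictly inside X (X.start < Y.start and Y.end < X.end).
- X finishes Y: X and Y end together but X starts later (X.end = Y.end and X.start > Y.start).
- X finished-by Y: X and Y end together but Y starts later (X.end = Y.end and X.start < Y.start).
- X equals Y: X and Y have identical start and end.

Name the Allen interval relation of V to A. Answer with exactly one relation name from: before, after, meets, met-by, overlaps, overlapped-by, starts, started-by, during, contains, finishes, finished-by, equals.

overlapped-by

V = [t=73, t=128]; A = [t=71, t=124].
Compare endpoints: V.start > A.start, V.start < A.end, V.end > A.start, V.end > A.end.
That pattern is 'overlapped-by'.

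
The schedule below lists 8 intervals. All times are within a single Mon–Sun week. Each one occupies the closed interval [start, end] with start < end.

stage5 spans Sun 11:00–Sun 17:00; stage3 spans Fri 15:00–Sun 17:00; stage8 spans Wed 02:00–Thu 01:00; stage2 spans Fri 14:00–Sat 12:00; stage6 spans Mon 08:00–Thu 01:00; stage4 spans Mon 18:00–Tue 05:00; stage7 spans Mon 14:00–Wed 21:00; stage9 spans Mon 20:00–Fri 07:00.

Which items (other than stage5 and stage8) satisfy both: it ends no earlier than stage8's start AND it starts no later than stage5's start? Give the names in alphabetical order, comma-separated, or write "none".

stage2, stage3, stage6, stage7, stage9

Conditions: its end is no earlier than stage8's start (X.end >= Wed 02:00) AND its start is no later than stage5's start (X.start <= Sun 11:00).
stage2: end Sat 12:00 >= Wed 02:00? ✓; start Fri 14:00 <= Sun 11:00? ✓ → yes.
stage3: end Sun 17:00 >= Wed 02:00? ✓; start Fri 15:00 <= Sun 11:00? ✓ → yes.
stage4: end Tue 05:00 >= Wed 02:00? ✗; start Mon 18:00 <= Sun 11:00? ✓ → no.
stage6: end Thu 01:00 >= Wed 02:00? ✓; start Mon 08:00 <= Sun 11:00? ✓ → yes.
stage7: end Wed 21:00 >= Wed 02:00? ✓; start Mon 14:00 <= Sun 11:00? ✓ → yes.
stage9: end Fri 07:00 >= Wed 02:00? ✓; start Mon 20:00 <= Sun 11:00? ✓ → yes.
Result: stage2, stage3, stage6, stage7, stage9.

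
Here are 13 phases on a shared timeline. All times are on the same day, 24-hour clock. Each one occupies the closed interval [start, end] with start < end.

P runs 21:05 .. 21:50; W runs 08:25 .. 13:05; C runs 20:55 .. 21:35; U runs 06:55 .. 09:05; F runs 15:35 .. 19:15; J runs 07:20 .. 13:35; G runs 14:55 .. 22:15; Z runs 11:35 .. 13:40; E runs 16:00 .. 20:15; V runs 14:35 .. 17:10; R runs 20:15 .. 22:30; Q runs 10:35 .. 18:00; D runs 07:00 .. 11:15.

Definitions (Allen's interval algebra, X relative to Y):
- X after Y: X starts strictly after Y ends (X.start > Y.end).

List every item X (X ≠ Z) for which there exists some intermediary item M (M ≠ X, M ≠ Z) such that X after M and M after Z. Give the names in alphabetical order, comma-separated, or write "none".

C, P, R

Target Z = [11:35, 13:40].
Intermediaries M with M after Z: C, E, F, G, P, R, V.
Via C — items with X after C: none.
Via E — items with X after E: C, P.
Via F — items with X after F: C, P, R.
Via G — items with X after G: none.
Via P — items with X after P: none.
Via R — items with X after R: none.
Via V — items with X after V: C, P, R.
Union: C, P, R.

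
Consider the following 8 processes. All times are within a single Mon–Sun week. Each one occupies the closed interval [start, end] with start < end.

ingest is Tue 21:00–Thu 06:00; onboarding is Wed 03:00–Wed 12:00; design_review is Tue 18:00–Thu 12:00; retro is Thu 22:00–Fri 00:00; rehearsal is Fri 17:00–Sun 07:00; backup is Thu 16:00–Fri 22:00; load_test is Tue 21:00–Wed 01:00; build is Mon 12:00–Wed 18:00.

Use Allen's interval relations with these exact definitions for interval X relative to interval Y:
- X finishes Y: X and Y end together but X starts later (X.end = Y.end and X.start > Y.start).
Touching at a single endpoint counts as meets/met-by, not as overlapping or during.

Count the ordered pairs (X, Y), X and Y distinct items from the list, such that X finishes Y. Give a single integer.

Checking all 56 ordered pairs for relation 'finishes'; matching pairs in alphabetical order:
No pair satisfies it.
Count: 0.

0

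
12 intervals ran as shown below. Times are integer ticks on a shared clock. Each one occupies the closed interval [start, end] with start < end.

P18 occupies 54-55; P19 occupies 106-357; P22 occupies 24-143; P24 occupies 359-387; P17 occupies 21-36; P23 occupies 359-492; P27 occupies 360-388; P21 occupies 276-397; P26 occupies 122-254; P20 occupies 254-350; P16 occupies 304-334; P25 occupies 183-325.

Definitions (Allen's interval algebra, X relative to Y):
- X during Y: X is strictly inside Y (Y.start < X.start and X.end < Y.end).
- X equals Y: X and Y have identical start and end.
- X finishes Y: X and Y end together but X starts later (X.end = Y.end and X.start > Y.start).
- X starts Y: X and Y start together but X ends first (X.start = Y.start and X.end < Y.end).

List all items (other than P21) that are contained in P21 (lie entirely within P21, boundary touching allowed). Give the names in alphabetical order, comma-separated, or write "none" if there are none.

P16, P24, P27

Target P21 = [276, 397].
P16 [304, 334] → during → yes.
P17 [21, 36] → before → no.
P18 [54, 55] → before → no.
P19 [106, 357] → overlaps → no.
P20 [254, 350] → overlaps → no.
P22 [24, 143] → before → no.
P23 [359, 492] → overlapped-by → no.
P24 [359, 387] → during → yes.
P25 [183, 325] → overlaps → no.
P26 [122, 254] → before → no.
P27 [360, 388] → during → yes.
Result: P16, P24, P27.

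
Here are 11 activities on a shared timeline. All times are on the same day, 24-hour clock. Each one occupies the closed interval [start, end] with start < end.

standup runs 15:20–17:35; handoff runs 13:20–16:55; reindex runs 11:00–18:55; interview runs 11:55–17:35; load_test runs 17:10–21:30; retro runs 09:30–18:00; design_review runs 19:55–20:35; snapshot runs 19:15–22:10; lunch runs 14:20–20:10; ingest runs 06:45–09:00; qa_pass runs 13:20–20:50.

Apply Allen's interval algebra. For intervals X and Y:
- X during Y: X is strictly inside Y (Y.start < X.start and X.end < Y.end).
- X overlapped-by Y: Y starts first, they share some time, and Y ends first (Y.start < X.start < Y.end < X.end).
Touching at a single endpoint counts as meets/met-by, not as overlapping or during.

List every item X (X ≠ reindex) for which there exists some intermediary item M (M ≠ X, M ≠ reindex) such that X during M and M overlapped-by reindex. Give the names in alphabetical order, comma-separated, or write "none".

design_review, lunch, standup

Target reindex = [11:00, 18:55].
Intermediaries M with M overlapped-by reindex: load_test, lunch, qa_pass.
Via load_test — items with X during load_test: design_review.
Via lunch — items with X during lunch: standup.
Via qa_pass — items with X during qa_pass: design_review, lunch, standup.
Union: design_review, lunch, standup.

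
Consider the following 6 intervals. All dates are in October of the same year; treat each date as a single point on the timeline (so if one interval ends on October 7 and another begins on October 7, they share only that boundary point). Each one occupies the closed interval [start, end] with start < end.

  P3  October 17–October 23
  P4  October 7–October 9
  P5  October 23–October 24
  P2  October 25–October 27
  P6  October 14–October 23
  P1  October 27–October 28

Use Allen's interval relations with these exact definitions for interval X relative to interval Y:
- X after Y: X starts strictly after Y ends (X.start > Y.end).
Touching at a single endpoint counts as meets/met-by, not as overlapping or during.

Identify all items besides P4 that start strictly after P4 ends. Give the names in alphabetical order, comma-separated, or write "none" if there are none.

Target P4 = [October 7, October 9].
P1 [October 27, October 28] → after → yes.
P2 [October 25, October 27] → after → yes.
P3 [October 17, October 23] → after → yes.
P5 [October 23, October 24] → after → yes.
P6 [October 14, October 23] → after → yes.
Result: P1, P2, P3, P5, P6.

P1, P2, P3, P5, P6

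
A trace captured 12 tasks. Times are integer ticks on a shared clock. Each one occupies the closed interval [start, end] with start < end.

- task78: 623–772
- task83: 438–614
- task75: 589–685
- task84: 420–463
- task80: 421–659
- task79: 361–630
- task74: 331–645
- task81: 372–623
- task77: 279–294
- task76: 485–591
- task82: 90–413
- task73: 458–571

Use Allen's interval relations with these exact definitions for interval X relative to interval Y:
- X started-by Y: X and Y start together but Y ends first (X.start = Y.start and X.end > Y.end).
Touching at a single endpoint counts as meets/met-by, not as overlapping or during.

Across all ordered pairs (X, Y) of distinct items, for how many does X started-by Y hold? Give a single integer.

0

Checking all 132 ordered pairs for relation 'started-by'; matching pairs in alphabetical order:
No pair satisfies it.
Count: 0.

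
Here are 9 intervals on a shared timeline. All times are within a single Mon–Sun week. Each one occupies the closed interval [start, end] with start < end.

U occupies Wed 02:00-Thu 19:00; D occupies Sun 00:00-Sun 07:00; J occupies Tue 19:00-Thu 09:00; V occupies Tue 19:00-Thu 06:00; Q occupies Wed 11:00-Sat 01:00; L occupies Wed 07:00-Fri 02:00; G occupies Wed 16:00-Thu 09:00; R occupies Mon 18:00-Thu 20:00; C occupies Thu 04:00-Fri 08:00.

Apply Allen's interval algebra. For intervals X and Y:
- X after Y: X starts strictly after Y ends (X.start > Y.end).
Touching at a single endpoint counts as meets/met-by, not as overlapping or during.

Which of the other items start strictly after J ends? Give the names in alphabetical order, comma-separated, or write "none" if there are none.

D

Target J = [Tue 19:00, Thu 09:00].
C [Thu 04:00, Fri 08:00] → overlapped-by → no.
D [Sun 00:00, Sun 07:00] → after → yes.
G [Wed 16:00, Thu 09:00] → finishes → no.
L [Wed 07:00, Fri 02:00] → overlapped-by → no.
Q [Wed 11:00, Sat 01:00] → overlapped-by → no.
R [Mon 18:00, Thu 20:00] → contains → no.
U [Wed 02:00, Thu 19:00] → overlapped-by → no.
V [Tue 19:00, Thu 06:00] → starts → no.
Result: D.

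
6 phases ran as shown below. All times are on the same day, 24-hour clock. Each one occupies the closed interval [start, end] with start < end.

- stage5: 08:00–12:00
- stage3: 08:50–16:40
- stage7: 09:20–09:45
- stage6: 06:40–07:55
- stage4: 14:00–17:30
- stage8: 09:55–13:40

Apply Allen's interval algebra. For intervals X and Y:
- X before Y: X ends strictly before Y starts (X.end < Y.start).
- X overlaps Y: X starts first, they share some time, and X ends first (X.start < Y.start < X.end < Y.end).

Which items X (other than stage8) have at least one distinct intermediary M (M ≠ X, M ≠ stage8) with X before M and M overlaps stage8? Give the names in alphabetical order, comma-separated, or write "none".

stage6

Target stage8 = [09:55, 13:40].
Intermediaries M with M overlaps stage8: stage5.
Via stage5 — items with X before stage5: stage6.
Union: stage6.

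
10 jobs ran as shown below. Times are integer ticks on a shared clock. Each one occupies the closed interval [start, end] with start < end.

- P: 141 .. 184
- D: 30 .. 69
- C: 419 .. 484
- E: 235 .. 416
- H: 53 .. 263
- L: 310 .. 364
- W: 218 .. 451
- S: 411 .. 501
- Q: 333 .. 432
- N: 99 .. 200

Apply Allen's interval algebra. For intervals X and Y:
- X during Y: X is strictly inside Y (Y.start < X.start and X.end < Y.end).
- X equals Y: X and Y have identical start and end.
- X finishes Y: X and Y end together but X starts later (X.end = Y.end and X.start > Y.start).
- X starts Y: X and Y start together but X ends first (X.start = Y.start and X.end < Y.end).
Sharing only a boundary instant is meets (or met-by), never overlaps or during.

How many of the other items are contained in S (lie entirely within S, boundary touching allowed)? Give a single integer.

Target S = [411, 501].
C [419, 484] → during → counts.
D [30, 69] → before → no.
E [235, 416] → overlaps → no.
H [53, 263] → before → no.
L [310, 364] → before → no.
N [99, 200] → before → no.
P [141, 184] → before → no.
Q [333, 432] → overlaps → no.
W [218, 451] → overlaps → no.
Total: 1.

1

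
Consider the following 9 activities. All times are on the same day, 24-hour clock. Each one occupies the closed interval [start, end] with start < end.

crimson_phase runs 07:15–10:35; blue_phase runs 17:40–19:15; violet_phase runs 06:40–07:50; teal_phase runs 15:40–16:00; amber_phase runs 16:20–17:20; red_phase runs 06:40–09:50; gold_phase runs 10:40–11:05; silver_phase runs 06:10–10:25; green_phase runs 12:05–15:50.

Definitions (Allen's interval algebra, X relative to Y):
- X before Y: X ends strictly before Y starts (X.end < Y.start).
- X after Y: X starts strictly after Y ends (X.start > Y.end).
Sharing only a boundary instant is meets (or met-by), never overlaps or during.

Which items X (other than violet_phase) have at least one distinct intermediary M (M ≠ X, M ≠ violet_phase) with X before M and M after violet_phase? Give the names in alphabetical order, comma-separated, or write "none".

Target violet_phase = [06:40, 07:50].
Intermediaries M with M after violet_phase: amber_phase, blue_phase, gold_phase, green_phase, teal_phase.
Via amber_phase — items with X before amber_phase: crimson_phase, gold_phase, green_phase, red_phase, silver_phase, teal_phase.
Via blue_phase — items with X before blue_phase: amber_phase, crimson_phase, gold_phase, green_phase, red_phase, silver_phase, teal_phase.
Via gold_phase — items with X before gold_phase: crimson_phase, red_phase, silver_phase.
Via green_phase — items with X before green_phase: crimson_phase, gold_phase, red_phase, silver_phase.
Via teal_phase — items with X before teal_phase: crimson_phase, gold_phase, red_phase, silver_phase.
Union: amber_phase, crimson_phase, gold_phase, green_phase, red_phase, silver_phase, teal_phase.

amber_phase, crimson_phase, gold_phase, green_phase, red_phase, silver_phase, teal_phase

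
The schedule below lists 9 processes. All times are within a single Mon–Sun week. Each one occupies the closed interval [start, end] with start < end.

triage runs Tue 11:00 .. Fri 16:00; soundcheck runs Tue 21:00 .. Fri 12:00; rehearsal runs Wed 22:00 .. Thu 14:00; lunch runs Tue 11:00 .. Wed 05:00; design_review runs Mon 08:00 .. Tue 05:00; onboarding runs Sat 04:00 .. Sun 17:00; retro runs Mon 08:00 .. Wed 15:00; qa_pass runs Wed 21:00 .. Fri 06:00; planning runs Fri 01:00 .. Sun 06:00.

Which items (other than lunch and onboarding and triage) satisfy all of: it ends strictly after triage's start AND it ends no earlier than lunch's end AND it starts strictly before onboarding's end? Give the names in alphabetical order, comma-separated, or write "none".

Conditions: its end is strictly after triage's start (X.end > Tue 11:00) AND its end is no earlier than lunch's end (X.end >= Wed 05:00) AND its start is strictly before onboarding's end (X.start < Sun 17:00).
design_review: end Tue 05:00 > Tue 11:00? ✗; end Tue 05:00 >= Wed 05:00? ✗; start Mon 08:00 < Sun 17:00? ✓ → no.
planning: end Sun 06:00 > Tue 11:00? ✓; end Sun 06:00 >= Wed 05:00? ✓; start Fri 01:00 < Sun 17:00? ✓ → yes.
qa_pass: end Fri 06:00 > Tue 11:00? ✓; end Fri 06:00 >= Wed 05:00? ✓; start Wed 21:00 < Sun 17:00? ✓ → yes.
rehearsal: end Thu 14:00 > Tue 11:00? ✓; end Thu 14:00 >= Wed 05:00? ✓; start Wed 22:00 < Sun 17:00? ✓ → yes.
retro: end Wed 15:00 > Tue 11:00? ✓; end Wed 15:00 >= Wed 05:00? ✓; start Mon 08:00 < Sun 17:00? ✓ → yes.
soundcheck: end Fri 12:00 > Tue 11:00? ✓; end Fri 12:00 >= Wed 05:00? ✓; start Tue 21:00 < Sun 17:00? ✓ → yes.
Result: planning, qa_pass, rehearsal, retro, soundcheck.

planning, qa_pass, rehearsal, retro, soundcheck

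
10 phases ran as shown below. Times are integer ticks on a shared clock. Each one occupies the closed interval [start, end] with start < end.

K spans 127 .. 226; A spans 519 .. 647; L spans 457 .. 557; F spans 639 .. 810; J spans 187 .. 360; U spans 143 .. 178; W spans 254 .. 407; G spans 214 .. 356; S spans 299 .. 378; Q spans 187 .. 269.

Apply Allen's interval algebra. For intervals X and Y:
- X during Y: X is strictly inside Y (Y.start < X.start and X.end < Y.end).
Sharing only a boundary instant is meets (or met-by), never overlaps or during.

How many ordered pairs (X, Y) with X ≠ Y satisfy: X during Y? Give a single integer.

Checking all 90 ordered pairs for relation 'during'; matching pairs in alphabetical order:
(G, J): G during J ✓
(S, W): S during W ✓
(U, K): U during K ✓
Count: 3.

3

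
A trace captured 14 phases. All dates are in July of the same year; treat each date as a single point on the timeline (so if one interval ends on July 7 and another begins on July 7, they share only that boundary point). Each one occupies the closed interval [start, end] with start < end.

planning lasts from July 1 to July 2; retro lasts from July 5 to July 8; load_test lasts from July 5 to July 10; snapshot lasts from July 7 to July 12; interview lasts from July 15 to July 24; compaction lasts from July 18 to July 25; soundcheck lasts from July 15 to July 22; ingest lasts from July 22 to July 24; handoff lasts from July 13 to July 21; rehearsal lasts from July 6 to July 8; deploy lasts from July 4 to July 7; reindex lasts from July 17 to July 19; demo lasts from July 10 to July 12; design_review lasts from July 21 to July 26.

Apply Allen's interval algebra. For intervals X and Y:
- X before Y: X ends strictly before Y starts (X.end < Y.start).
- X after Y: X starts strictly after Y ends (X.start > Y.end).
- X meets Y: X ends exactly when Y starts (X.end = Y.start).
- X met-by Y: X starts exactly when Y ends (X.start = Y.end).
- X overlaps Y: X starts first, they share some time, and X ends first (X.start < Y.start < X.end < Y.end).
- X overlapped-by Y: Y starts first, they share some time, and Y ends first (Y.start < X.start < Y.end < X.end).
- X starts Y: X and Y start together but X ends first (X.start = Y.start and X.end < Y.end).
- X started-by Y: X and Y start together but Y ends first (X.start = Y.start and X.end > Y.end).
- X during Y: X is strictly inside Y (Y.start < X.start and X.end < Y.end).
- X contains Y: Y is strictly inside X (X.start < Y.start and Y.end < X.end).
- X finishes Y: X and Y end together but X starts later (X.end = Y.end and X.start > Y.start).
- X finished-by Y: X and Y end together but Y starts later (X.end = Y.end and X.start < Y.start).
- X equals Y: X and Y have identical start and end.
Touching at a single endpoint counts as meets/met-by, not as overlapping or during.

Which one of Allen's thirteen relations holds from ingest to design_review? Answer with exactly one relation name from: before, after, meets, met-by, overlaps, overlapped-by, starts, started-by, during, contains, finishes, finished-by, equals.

ingest = [July 22, July 24]; design_review = [July 21, July 26].
Compare endpoints: ingest.start > design_review.start, ingest.start < design_review.end, ingest.end > design_review.start, ingest.end < design_review.end.
That pattern is 'during'.

during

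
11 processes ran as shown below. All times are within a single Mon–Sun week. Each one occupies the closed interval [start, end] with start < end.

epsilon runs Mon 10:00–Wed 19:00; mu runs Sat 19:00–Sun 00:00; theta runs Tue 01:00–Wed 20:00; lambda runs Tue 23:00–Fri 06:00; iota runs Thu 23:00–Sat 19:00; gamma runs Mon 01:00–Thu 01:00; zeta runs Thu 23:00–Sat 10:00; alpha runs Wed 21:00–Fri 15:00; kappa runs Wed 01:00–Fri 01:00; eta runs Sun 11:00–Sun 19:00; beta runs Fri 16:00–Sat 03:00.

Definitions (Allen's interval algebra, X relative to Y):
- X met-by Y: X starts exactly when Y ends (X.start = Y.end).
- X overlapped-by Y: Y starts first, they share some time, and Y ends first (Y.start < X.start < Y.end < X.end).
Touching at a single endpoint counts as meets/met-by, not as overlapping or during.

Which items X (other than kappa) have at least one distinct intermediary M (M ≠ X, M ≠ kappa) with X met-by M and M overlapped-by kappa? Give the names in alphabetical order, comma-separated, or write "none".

mu

Target kappa = [Wed 01:00, Fri 01:00].
Intermediaries M with M overlapped-by kappa: alpha, iota, zeta.
Via alpha — items with X met-by alpha: none.
Via iota — items with X met-by iota: mu.
Via zeta — items with X met-by zeta: none.
Union: mu.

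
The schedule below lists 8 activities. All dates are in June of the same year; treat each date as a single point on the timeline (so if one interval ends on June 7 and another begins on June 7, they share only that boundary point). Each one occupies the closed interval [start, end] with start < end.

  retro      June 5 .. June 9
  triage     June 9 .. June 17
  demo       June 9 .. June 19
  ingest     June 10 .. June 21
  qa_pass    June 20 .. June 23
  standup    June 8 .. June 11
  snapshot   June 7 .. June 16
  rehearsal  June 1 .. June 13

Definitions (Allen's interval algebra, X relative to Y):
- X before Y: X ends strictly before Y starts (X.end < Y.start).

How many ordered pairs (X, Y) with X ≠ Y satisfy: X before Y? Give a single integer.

7

Checking all 56 ordered pairs for relation 'before'; matching pairs in alphabetical order:
(demo, qa_pass): demo before qa_pass ✓
(rehearsal, qa_pass): rehearsal before qa_pass ✓
(retro, ingest): retro before ingest ✓
(retro, qa_pass): retro before qa_pass ✓
(snapshot, qa_pass): snapshot before qa_pass ✓
(standup, qa_pass): standup before qa_pass ✓
(triage, qa_pass): triage before qa_pass ✓
Count: 7.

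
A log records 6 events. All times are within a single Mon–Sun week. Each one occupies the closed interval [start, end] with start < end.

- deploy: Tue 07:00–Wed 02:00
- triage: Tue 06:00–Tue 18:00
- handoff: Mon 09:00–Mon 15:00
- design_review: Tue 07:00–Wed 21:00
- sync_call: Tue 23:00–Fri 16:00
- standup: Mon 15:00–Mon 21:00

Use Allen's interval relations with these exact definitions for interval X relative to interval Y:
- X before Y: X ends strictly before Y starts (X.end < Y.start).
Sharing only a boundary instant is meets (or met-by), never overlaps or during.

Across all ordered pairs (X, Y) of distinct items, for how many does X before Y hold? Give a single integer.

9

Checking all 30 ordered pairs for relation 'before'; matching pairs in alphabetical order:
(handoff, deploy): handoff before deploy ✓
(handoff, design_review): handoff before design_review ✓
(handoff, sync_call): handoff before sync_call ✓
(handoff, triage): handoff before triage ✓
(standup, deploy): standup before deploy ✓
(standup, design_review): standup before design_review ✓
(standup, sync_call): standup before sync_call ✓
(standup, triage): standup before triage ✓
(triage, sync_call): triage before sync_call ✓
Count: 9.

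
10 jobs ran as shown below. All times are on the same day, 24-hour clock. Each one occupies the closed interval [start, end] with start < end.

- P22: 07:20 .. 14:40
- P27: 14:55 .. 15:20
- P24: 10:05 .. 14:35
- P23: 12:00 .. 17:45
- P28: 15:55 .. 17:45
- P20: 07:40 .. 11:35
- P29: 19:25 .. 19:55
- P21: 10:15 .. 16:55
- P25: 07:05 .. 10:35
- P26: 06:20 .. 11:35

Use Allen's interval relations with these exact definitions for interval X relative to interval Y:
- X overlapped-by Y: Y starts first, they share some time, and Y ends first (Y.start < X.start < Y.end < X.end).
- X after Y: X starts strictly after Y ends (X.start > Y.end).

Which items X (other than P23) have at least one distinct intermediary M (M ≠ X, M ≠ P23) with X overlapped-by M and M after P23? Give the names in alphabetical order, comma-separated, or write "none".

Target P23 = [12:00, 17:45].
Intermediaries M with M after P23: P29.
Via P29 — items with X overlapped-by P29: none.
Union: none.

none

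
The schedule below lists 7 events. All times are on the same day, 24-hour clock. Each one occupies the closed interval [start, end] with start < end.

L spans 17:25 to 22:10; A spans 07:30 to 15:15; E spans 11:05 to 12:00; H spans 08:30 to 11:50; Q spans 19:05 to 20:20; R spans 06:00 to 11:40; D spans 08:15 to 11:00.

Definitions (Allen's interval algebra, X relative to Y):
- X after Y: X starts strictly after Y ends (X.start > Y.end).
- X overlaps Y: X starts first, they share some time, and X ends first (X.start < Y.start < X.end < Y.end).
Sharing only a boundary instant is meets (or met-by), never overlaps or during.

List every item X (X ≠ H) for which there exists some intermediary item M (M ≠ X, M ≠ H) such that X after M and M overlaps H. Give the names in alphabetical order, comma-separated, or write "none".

E, L, Q

Target H = [08:30, 11:50].
Intermediaries M with M overlaps H: D, R.
Via D — items with X after D: E, L, Q.
Via R — items with X after R: L, Q.
Union: E, L, Q.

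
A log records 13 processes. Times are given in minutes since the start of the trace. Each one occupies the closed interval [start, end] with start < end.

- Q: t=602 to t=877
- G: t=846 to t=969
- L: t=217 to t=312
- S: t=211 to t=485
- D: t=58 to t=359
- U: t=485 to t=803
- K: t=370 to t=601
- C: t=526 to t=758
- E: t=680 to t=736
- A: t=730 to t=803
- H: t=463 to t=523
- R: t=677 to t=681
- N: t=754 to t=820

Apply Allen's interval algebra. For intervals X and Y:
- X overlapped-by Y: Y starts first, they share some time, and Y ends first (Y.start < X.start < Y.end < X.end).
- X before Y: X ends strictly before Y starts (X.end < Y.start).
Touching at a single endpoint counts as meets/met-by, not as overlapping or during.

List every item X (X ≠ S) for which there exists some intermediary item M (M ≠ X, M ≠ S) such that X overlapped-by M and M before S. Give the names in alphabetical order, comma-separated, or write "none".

Target S = [t=211, t=485].
Intermediaries M with M before S: none.
Union: none.

none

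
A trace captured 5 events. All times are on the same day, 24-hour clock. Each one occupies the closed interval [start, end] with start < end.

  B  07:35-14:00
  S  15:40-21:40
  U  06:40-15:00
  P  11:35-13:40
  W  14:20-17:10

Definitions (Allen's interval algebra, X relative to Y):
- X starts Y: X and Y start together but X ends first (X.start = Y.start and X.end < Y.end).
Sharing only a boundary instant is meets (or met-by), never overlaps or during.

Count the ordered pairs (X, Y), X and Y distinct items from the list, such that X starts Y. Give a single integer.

Checking all 20 ordered pairs for relation 'starts'; matching pairs in alphabetical order:
No pair satisfies it.
Count: 0.

0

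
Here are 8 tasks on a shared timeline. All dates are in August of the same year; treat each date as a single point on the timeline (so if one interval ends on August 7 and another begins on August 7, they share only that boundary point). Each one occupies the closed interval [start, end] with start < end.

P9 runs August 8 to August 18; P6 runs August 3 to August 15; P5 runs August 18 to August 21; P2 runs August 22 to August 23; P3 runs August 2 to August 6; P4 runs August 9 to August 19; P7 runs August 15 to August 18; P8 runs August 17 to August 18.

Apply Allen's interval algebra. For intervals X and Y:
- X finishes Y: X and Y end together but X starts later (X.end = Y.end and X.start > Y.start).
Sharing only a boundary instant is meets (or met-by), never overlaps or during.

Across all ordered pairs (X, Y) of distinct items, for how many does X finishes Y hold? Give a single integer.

3

Checking all 56 ordered pairs for relation 'finishes'; matching pairs in alphabetical order:
(P7, P9): P7 finishes P9 ✓
(P8, P7): P8 finishes P7 ✓
(P8, P9): P8 finishes P9 ✓
Count: 3.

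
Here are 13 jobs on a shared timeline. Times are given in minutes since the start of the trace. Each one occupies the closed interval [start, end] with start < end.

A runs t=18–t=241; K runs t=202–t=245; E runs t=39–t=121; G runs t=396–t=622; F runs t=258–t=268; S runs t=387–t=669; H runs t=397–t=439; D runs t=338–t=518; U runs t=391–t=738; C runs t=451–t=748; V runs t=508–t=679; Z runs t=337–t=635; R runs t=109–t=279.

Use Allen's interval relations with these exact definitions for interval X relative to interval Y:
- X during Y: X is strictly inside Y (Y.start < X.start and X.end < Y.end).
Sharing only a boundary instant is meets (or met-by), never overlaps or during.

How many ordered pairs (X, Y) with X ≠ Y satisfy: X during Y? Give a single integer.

14

Checking all 156 ordered pairs for relation 'during'; matching pairs in alphabetical order:
(D, Z): D during Z ✓
(E, A): E during A ✓
(F, R): F during R ✓
(G, S): G during S ✓
(G, U): G during U ✓
(G, Z): G during Z ✓
(H, D): H during D ✓
(H, G): H during G ✓
(H, S): H during S ✓
(H, U): H during U ✓
(H, Z): H during Z ✓
(K, R): K during R ✓
(V, C): V during C ✓
(V, U): V during U ✓
Count: 14.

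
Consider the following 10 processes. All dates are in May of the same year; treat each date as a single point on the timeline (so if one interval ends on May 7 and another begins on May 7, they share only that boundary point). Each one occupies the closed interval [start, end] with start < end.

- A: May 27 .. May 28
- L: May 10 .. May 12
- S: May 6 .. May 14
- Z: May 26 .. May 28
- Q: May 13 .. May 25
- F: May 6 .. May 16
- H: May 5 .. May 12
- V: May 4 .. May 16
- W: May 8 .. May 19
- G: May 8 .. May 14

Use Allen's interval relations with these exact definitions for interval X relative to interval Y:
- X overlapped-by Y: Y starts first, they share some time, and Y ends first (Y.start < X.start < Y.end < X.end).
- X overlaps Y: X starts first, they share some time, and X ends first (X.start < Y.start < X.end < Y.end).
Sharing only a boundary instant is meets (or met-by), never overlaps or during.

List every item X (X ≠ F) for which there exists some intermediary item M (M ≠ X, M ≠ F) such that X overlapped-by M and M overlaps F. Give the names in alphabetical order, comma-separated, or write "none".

Target F = [May 6, May 16].
Intermediaries M with M overlaps F: H.
Via H — items with X overlapped-by H: G, S, W.
Union: G, S, W.

G, S, W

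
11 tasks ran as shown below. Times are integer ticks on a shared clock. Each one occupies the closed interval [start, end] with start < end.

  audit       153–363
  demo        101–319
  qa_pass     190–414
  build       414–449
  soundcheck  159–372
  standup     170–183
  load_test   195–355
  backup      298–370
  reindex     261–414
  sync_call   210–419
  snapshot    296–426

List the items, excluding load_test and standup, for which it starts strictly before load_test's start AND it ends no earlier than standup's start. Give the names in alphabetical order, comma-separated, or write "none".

audit, demo, qa_pass, soundcheck

Conditions: its start is strictly before load_test's start (X.start < 195) AND its end is no earlier than standup's start (X.end >= 170).
audit: start 153 < 195? ✓; end 363 >= 170? ✓ → yes.
backup: start 298 < 195? ✗; end 370 >= 170? ✓ → no.
build: start 414 < 195? ✗; end 449 >= 170? ✓ → no.
demo: start 101 < 195? ✓; end 319 >= 170? ✓ → yes.
qa_pass: start 190 < 195? ✓; end 414 >= 170? ✓ → yes.
reindex: start 261 < 195? ✗; end 414 >= 170? ✓ → no.
snapshot: start 296 < 195? ✗; end 426 >= 170? ✓ → no.
soundcheck: start 159 < 195? ✓; end 372 >= 170? ✓ → yes.
sync_call: start 210 < 195? ✗; end 419 >= 170? ✓ → no.
Result: audit, demo, qa_pass, soundcheck.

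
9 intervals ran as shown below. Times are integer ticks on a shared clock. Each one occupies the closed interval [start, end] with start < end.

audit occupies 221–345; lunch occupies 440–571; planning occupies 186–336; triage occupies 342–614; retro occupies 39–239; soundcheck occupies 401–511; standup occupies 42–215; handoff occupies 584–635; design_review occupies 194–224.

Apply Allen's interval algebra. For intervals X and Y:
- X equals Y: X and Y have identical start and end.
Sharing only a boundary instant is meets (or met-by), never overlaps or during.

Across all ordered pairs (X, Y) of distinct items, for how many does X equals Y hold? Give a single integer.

Checking all 72 ordered pairs for relation 'equals'; matching pairs in alphabetical order:
No pair satisfies it.
Count: 0.

0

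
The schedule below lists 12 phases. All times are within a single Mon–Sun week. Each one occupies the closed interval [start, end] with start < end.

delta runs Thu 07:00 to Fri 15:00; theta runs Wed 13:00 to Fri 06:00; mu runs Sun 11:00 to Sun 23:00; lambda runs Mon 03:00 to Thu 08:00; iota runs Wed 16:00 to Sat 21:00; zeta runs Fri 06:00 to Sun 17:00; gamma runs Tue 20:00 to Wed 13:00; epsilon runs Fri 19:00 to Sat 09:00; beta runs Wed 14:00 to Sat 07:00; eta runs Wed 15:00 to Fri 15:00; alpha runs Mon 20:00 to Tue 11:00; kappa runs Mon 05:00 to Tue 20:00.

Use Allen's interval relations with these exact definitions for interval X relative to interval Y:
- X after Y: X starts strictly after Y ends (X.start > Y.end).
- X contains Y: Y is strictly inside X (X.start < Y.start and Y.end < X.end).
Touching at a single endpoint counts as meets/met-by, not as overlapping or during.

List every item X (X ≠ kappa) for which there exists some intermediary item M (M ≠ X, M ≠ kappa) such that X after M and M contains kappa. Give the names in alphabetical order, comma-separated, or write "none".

epsilon, mu, zeta

Target kappa = [Mon 05:00, Tue 20:00].
Intermediaries M with M contains kappa: lambda.
Via lambda — items with X after lambda: epsilon, mu, zeta.
Union: epsilon, mu, zeta.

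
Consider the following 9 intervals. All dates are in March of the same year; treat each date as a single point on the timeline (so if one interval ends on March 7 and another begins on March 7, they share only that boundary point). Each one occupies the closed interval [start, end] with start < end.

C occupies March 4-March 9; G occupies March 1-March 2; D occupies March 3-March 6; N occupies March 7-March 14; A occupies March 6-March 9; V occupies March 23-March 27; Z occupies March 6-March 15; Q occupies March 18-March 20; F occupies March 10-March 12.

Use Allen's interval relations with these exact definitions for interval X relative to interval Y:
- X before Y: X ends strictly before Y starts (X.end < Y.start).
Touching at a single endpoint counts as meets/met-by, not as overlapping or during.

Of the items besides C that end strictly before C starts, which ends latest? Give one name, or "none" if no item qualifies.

G

Target C = [March 4, March 9].
A [March 6, March 9] → finishes → excluded.
D [March 3, March 6] → overlaps → excluded.
F [March 10, March 12] → after → excluded.
G [March 1, March 2] → before → candidate.
N [March 7, March 14] → overlapped-by → excluded.
Q [March 18, March 20] → after → excluded.
V [March 23, March 27] → after → excluded.
Z [March 6, March 15] → overlapped-by → excluded.
Among candidates, latest end is March 2 → G.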